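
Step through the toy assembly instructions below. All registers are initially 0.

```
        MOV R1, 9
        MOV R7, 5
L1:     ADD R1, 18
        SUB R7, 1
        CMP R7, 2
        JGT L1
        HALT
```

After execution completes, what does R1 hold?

63

R1=9
R7=5
R1=9+18=27
R7=5-1=4
CMP R7, 2  (cmp 4,2)
JGT L1: taken
R1=27+18=45
R7=4-1=3
CMP R7, 2  (cmp 3,2)
JGT L1: taken
R1=45+18=63
R7=3-1=2
CMP R7, 2  (cmp 2,2)
JGT L1: not taken
halt.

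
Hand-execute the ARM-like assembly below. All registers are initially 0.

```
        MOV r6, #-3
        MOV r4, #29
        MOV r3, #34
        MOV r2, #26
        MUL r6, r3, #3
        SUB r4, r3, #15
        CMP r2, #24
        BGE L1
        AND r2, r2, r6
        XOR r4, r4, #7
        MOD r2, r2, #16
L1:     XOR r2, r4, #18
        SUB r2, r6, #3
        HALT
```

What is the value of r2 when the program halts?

99

r6=-3
r4=29
r3=34
r2=26
r6=34*3=102
r4=34-15=19
CMP r2, #24  (cmp 26,24)
BGE L1: taken
r2=19^18=1
r2=102-3=99
halt.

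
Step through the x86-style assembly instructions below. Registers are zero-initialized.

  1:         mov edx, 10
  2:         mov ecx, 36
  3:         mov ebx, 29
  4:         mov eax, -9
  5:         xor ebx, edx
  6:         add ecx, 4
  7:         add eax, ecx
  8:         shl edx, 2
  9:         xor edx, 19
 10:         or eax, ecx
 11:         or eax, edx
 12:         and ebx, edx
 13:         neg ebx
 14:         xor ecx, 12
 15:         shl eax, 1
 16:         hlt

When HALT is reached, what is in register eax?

126

edx=10
ecx=36
ebx=29
eax=-9
ebx=29^10=23
ecx=36+4=40
eax=(-9)+40=31
edx=10<<2=40
edx=40^19=59
eax=31|40=63
eax=63|59=63
ebx=23&59=19
ebx=-(19)=-19
ecx=40^12=36
eax=63<<1=126
halt.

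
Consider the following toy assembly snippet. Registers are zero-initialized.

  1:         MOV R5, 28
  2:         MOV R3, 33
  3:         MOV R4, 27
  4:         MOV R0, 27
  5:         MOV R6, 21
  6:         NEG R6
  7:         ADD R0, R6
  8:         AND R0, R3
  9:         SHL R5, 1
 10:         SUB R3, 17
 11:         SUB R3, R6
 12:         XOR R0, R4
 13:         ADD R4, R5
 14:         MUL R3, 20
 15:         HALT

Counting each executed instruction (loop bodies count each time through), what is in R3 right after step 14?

R5=28
R3=33
R4=27
R0=27
R6=21
R6=-(21)=-21
R0=27+(-21)=6
R0=6&33=0
R5=28<<1=56
R3=33-17=16
R3=16-(-21)=37
R0=0^27=27
R4=27+56=83
R3=37*20=740
After step 14: R3 = 740.

740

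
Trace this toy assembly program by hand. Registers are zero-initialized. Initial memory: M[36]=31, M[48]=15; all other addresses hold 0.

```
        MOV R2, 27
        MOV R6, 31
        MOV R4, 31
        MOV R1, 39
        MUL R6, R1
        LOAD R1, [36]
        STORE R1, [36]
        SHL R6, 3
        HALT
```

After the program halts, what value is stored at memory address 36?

MOV R2, 27 → R2=27
MOV R6, 31 → R6=31
MOV R4, 31 → R4=31
MOV R1, 39 → R1=39
MUL R6, R1 → R6=31*39=1209
LOAD R1, [36] → R1=M[36]=31
STORE R1, [36] → M[36]=31
SHL R6, 3 → R6=1209<<3=9672
halt.

31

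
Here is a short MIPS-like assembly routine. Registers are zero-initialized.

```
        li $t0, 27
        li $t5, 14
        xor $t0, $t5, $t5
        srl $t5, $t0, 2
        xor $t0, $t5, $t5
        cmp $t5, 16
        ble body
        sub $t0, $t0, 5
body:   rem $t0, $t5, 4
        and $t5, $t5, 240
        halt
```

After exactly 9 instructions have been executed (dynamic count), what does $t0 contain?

$t0=27
$t5=14
$t0=14^14=0
$t5=0>>2=0
$t0=0^0=0
cmp $t5, 16  (cmp 0,16)
ble body: taken
$t0=0%4=0
$t5=0&240=0
After step 9: $t0 = 0.

0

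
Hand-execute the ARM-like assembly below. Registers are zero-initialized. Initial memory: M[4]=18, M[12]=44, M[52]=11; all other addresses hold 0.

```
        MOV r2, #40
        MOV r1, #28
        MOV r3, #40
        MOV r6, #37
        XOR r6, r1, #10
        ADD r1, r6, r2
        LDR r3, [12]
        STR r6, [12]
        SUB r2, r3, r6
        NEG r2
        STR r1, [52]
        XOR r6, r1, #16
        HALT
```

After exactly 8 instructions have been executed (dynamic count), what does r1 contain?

62

r2=40
r1=28
r3=40
r6=37
r6=28^10=22
r1=22+40=62
r3=M[12]=44
STR r6, [12] → M[12]=22
After step 8: r1 = 62.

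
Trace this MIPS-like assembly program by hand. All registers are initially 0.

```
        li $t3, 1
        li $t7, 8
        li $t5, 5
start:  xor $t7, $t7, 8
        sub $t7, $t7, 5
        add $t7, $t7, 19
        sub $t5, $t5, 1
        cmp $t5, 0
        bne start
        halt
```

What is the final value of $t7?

70

li $t3, 1 → $t3=1
li $t7, 8 → $t7=8
li $t5, 5 → $t5=5
xor $t7, $t7, 8 → $t7=8^8=0
sub $t7, $t7, 5 → $t7=0-5=-5
add $t7, $t7, 19 → $t7=(-5)+19=14
sub $t5, $t5, 1 → $t5=5-1=4
cmp $t5, 0  (cmp 4,0)
bne start: taken
xor $t7, $t7, 8 → $t7=14^8=6
sub $t7, $t7, 5 → $t7=6-5=1
add $t7, $t7, 19 → $t7=1+19=20
sub $t5, $t5, 1 → $t5=4-1=3
cmp $t5, 0  (cmp 3,0)
bne start: taken
xor $t7, $t7, 8 → $t7=20^8=28
sub $t7, $t7, 5 → $t7=28-5=23
add $t7, $t7, 19 → $t7=23+19=42
sub $t5, $t5, 1 → $t5=3-1=2
cmp $t5, 0  (cmp 2,0)
bne start: taken
xor $t7, $t7, 8 → $t7=42^8=34
sub $t7, $t7, 5 → $t7=34-5=29
add $t7, $t7, 19 → $t7=29+19=48
sub $t5, $t5, 1 → $t5=2-1=1
cmp $t5, 0  (cmp 1,0)
bne start: taken
xor $t7, $t7, 8 → $t7=48^8=56
sub $t7, $t7, 5 → $t7=56-5=51
add $t7, $t7, 19 → $t7=51+19=70
sub $t5, $t5, 1 → $t5=1-1=0
cmp $t5, 0  (cmp 0,0)
bne start: not taken
halt.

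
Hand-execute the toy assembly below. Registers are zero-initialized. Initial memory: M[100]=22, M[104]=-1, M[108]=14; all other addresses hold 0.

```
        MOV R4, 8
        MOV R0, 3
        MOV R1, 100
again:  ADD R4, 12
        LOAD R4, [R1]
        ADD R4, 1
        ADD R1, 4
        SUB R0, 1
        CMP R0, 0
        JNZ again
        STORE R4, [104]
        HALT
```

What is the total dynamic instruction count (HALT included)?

R4=8
R0=3
R1=100
R4=8+12=20
R4=M[100]=22
R4=22+1=23
R1=100+4=104
R0=3-1=2
CMP R0, 0  (cmp 2,0)
JNZ again: taken
R4=23+12=35
R4=M[104]=-1
R4=(-1)+1=0
R1=104+4=108
R0=2-1=1
CMP R0, 0  (cmp 1,0)
JNZ again: taken
R4=0+12=12
R4=M[108]=14
R4=14+1=15
R1=108+4=112
R0=1-1=0
CMP R0, 0  (cmp 0,0)
JNZ again: not taken
STORE R4, [104] → M[104]=15
halt.
Total executed instructions: 26.

26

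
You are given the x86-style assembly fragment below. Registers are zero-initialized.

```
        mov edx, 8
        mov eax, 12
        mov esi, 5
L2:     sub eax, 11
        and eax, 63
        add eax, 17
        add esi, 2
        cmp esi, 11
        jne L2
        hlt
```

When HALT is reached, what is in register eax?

after mov edx, 8: edx=8
after mov eax, 12: eax=12
after mov esi, 5: esi=5
after sub eax, 11: eax=12-11=1
after and eax, 63: eax=1&63=1
after add eax, 17: eax=1+17=18
after add esi, 2: esi=5+2=7
cmp esi, 11  (cmp 7,11)
jne L2: taken
after sub eax, 11: eax=18-11=7
after and eax, 63: eax=7&63=7
after add eax, 17: eax=7+17=24
after add esi, 2: esi=7+2=9
cmp esi, 11  (cmp 9,11)
jne L2: taken
after sub eax, 11: eax=24-11=13
after and eax, 63: eax=13&63=13
after add eax, 17: eax=13+17=30
after add esi, 2: esi=9+2=11
cmp esi, 11  (cmp 11,11)
jne L2: not taken
halt.

30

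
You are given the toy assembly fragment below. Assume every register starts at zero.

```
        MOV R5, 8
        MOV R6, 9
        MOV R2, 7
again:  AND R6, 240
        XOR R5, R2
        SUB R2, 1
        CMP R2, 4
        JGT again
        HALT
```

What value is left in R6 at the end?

after MOV R5, 8: R5=8
after MOV R6, 9: R6=9
after MOV R2, 7: R2=7
after AND R6, 240: R6=9&240=0
after XOR R5, R2: R5=8^7=15
after SUB R2, 1: R2=7-1=6
CMP R2, 4  (cmp 6,4)
JGT again: taken
after AND R6, 240: R6=0&240=0
after XOR R5, R2: R5=15^6=9
after SUB R2, 1: R2=6-1=5
CMP R2, 4  (cmp 5,4)
JGT again: taken
after AND R6, 240: R6=0&240=0
after XOR R5, R2: R5=9^5=12
after SUB R2, 1: R2=5-1=4
CMP R2, 4  (cmp 4,4)
JGT again: not taken
halt.

0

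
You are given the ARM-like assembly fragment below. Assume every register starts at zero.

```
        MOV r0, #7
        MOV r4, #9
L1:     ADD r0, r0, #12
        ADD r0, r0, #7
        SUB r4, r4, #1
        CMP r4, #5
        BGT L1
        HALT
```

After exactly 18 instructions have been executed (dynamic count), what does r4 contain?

r0=7
r4=9
r0=7+12=19
r0=19+7=26
r4=9-1=8
CMP r4, #5  (cmp 8,5)
BGT L1: taken
r0=26+12=38
r0=38+7=45
r4=8-1=7
CMP r4, #5  (cmp 7,5)
BGT L1: taken
r0=45+12=57
r0=57+7=64
r4=7-1=6
CMP r4, #5  (cmp 6,5)
BGT L1: taken
r0=64+12=76
After step 18: r4 = 6.

6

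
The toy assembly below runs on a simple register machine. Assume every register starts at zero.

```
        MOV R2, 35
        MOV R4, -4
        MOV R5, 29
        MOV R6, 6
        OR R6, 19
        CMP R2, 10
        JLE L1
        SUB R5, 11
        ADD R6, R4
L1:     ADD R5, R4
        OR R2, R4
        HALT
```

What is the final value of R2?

-1

MOV R2, 35 → R2=35
MOV R4, -4 → R4=-4
MOV R5, 29 → R5=29
MOV R6, 6 → R6=6
OR R6, 19 → R6=6|19=23
CMP R2, 10  (cmp 35,10)
JLE L1: not taken
SUB R5, 11 → R5=29-11=18
ADD R6, R4 → R6=23+(-4)=19
ADD R5, R4 → R5=18+(-4)=14
OR R2, R4 → R2=35|(-4)=-1
halt.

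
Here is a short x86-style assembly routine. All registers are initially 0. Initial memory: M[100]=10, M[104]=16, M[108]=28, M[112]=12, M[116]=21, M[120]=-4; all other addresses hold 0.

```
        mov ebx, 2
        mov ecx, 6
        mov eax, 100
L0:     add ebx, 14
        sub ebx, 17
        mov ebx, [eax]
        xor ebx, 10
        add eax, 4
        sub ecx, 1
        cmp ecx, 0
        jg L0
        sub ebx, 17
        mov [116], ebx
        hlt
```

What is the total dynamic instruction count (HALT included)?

after mov ebx, 2: ebx=2
after mov ecx, 6: ecx=6
after mov eax, 100: eax=100
after add ebx, 14: ebx=2+14=16
after sub ebx, 17: ebx=16-17=-1
after mov ebx, [eax]: ebx=M[100]=10
after xor ebx, 10: ebx=10^10=0
after add eax, 4: eax=100+4=104
after sub ecx, 1: ecx=6-1=5
cmp ecx, 0  (cmp 5,0)
jg L0: taken
after add ebx, 14: ebx=0+14=14
after sub ebx, 17: ebx=14-17=-3
after mov ebx, [eax]: ebx=M[104]=16
after xor ebx, 10: ebx=16^10=26
after add eax, 4: eax=104+4=108
after sub ecx, 1: ecx=5-1=4
cmp ecx, 0  (cmp 4,0)
jg L0: taken
after add ebx, 14: ebx=26+14=40
after sub ebx, 17: ebx=40-17=23
after mov ebx, [eax]: ebx=M[108]=28
after xor ebx, 10: ebx=28^10=22
after add eax, 4: eax=108+4=112
after sub ecx, 1: ecx=4-1=3
cmp ecx, 0  (cmp 3,0)
jg L0: taken
after add ebx, 14: ebx=22+14=36
after sub ebx, 17: ebx=36-17=19
after mov ebx, [eax]: ebx=M[112]=12
after xor ebx, 10: ebx=12^10=6
after add eax, 4: eax=112+4=116
after sub ecx, 1: ecx=3-1=2
cmp ecx, 0  (cmp 2,0)
jg L0: taken
after add ebx, 14: ebx=6+14=20
after sub ebx, 17: ebx=20-17=3
after mov ebx, [eax]: ebx=M[116]=21
after xor ebx, 10: ebx=21^10=31
after add eax, 4: eax=116+4=120
after sub ecx, 1: ecx=2-1=1
cmp ecx, 0  (cmp 1,0)
jg L0: taken
after add ebx, 14: ebx=31+14=45
after sub ebx, 17: ebx=45-17=28
after mov ebx, [eax]: ebx=M[120]=-4
after xor ebx, 10: ebx=(-4)^10=-10
after add eax, 4: eax=120+4=124
after sub ecx, 1: ecx=1-1=0
cmp ecx, 0  (cmp 0,0)
jg L0: not taken
after sub ebx, 17: ebx=(-10)-17=-27
mov [116], ebx → M[116]=-27
halt.
Total executed instructions: 54.

54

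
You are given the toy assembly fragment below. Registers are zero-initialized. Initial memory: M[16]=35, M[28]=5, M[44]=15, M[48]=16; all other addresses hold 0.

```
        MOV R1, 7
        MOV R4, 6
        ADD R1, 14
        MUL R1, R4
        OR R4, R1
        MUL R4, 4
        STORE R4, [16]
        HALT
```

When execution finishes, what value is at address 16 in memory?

504

MOV R1, 7 → R1=7
MOV R4, 6 → R4=6
ADD R1, 14 → R1=7+14=21
MUL R1, R4 → R1=21*6=126
OR R4, R1 → R4=6|126=126
MUL R4, 4 → R4=126*4=504
STORE R4, [16] → M[16]=504
halt.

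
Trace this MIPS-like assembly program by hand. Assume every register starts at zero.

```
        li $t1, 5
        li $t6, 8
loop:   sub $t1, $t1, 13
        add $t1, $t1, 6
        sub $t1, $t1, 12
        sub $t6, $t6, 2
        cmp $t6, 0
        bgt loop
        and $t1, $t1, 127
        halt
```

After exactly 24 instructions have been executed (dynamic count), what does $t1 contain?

-71

li $t1, 5 → $t1=5
li $t6, 8 → $t6=8
sub $t1, $t1, 13 → $t1=5-13=-8
add $t1, $t1, 6 → $t1=(-8)+6=-2
sub $t1, $t1, 12 → $t1=(-2)-12=-14
sub $t6, $t6, 2 → $t6=8-2=6
cmp $t6, 0  (cmp 6,0)
bgt loop: taken
sub $t1, $t1, 13 → $t1=(-14)-13=-27
add $t1, $t1, 6 → $t1=(-27)+6=-21
sub $t1, $t1, 12 → $t1=(-21)-12=-33
sub $t6, $t6, 2 → $t6=6-2=4
cmp $t6, 0  (cmp 4,0)
bgt loop: taken
sub $t1, $t1, 13 → $t1=(-33)-13=-46
add $t1, $t1, 6 → $t1=(-46)+6=-40
sub $t1, $t1, 12 → $t1=(-40)-12=-52
sub $t6, $t6, 2 → $t6=4-2=2
cmp $t6, 0  (cmp 2,0)
bgt loop: taken
sub $t1, $t1, 13 → $t1=(-52)-13=-65
add $t1, $t1, 6 → $t1=(-65)+6=-59
sub $t1, $t1, 12 → $t1=(-59)-12=-71
sub $t6, $t6, 2 → $t6=2-2=0
After step 24: $t1 = -71.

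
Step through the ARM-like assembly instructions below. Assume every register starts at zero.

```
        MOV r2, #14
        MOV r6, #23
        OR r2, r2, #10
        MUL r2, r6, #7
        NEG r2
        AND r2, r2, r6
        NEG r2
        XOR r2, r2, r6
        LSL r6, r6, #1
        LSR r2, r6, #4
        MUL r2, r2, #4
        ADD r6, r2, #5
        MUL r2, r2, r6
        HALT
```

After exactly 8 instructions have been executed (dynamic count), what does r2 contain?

-2

after MOV r2, #14: r2=14
after MOV r6, #23: r6=23
after OR r2, r2, #10: r2=14|10=14
after MUL r2, r6, #7: r2=23*7=161
after NEG r2: r2=-(161)=-161
after AND r2, r2, r6: r2=(-161)&23=23
after NEG r2: r2=-(23)=-23
after XOR r2, r2, r6: r2=(-23)^23=-2
After step 8: r2 = -2.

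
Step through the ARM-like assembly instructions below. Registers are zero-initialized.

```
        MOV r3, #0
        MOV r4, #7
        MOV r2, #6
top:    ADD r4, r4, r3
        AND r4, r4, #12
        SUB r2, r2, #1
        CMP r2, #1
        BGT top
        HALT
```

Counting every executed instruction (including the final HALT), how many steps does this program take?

29

MOV r3, #0 → r3=0
MOV r4, #7 → r4=7
MOV r2, #6 → r2=6
ADD r4, r4, r3 → r4=7+0=7
AND r4, r4, #12 → r4=7&12=4
SUB r2, r2, #1 → r2=6-1=5
CMP r2, #1  (cmp 5,1)
BGT top: taken
ADD r4, r4, r3 → r4=4+0=4
AND r4, r4, #12 → r4=4&12=4
SUB r2, r2, #1 → r2=5-1=4
CMP r2, #1  (cmp 4,1)
BGT top: taken
ADD r4, r4, r3 → r4=4+0=4
AND r4, r4, #12 → r4=4&12=4
SUB r2, r2, #1 → r2=4-1=3
CMP r2, #1  (cmp 3,1)
BGT top: taken
ADD r4, r4, r3 → r4=4+0=4
AND r4, r4, #12 → r4=4&12=4
SUB r2, r2, #1 → r2=3-1=2
CMP r2, #1  (cmp 2,1)
BGT top: taken
ADD r4, r4, r3 → r4=4+0=4
AND r4, r4, #12 → r4=4&12=4
SUB r2, r2, #1 → r2=2-1=1
CMP r2, #1  (cmp 1,1)
BGT top: not taken
halt.
Total executed instructions: 29.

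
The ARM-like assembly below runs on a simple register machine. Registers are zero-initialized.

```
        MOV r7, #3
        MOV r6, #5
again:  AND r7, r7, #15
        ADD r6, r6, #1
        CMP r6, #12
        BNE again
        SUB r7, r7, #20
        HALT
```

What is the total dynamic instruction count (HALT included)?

32

after MOV r7, #3: r7=3
after MOV r6, #5: r6=5
after AND r7, r7, #15: r7=3&15=3
after ADD r6, r6, #1: r6=5+1=6
CMP r6, #12  (cmp 6,12)
BNE again: taken
after AND r7, r7, #15: r7=3&15=3
after ADD r6, r6, #1: r6=6+1=7
CMP r6, #12  (cmp 7,12)
BNE again: taken
after AND r7, r7, #15: r7=3&15=3
after ADD r6, r6, #1: r6=7+1=8
CMP r6, #12  (cmp 8,12)
BNE again: taken
after AND r7, r7, #15: r7=3&15=3
after ADD r6, r6, #1: r6=8+1=9
CMP r6, #12  (cmp 9,12)
BNE again: taken
after AND r7, r7, #15: r7=3&15=3
after ADD r6, r6, #1: r6=9+1=10
CMP r6, #12  (cmp 10,12)
BNE again: taken
after AND r7, r7, #15: r7=3&15=3
after ADD r6, r6, #1: r6=10+1=11
CMP r6, #12  (cmp 11,12)
BNE again: taken
after AND r7, r7, #15: r7=3&15=3
after ADD r6, r6, #1: r6=11+1=12
CMP r6, #12  (cmp 12,12)
BNE again: not taken
after SUB r7, r7, #20: r7=3-20=-17
halt.
Total executed instructions: 32.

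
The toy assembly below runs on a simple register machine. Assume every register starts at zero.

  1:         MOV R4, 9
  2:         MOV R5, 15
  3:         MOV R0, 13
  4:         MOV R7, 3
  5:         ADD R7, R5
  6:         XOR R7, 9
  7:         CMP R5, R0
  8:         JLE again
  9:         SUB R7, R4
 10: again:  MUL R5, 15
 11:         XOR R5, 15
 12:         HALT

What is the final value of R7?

MOV R4, 9 → R4=9
MOV R5, 15 → R5=15
MOV R0, 13 → R0=13
MOV R7, 3 → R7=3
ADD R7, R5 → R7=3+15=18
XOR R7, 9 → R7=18^9=27
CMP R5, R0  (cmp 15,13)
JLE again: not taken
SUB R7, R4 → R7=27-9=18
MUL R5, 15 → R5=15*15=225
XOR R5, 15 → R5=225^15=238
halt.

18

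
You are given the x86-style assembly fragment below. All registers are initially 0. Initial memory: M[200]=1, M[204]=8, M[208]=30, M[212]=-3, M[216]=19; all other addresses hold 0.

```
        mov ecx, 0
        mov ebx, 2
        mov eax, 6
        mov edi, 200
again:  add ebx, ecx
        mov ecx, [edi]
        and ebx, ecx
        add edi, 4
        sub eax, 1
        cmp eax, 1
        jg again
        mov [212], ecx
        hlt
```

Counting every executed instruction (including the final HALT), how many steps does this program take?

mov ecx, 0 → ecx=0
mov ebx, 2 → ebx=2
mov eax, 6 → eax=6
mov edi, 200 → edi=200
add ebx, ecx → ebx=2+0=2
mov ecx, [edi] → ecx=M[200]=1
and ebx, ecx → ebx=2&1=0
add edi, 4 → edi=200+4=204
sub eax, 1 → eax=6-1=5
cmp eax, 1  (cmp 5,1)
jg again: taken
add ebx, ecx → ebx=0+1=1
mov ecx, [edi] → ecx=M[204]=8
and ebx, ecx → ebx=1&8=0
add edi, 4 → edi=204+4=208
sub eax, 1 → eax=5-1=4
cmp eax, 1  (cmp 4,1)
jg again: taken
add ebx, ecx → ebx=0+8=8
mov ecx, [edi] → ecx=M[208]=30
and ebx, ecx → ebx=8&30=8
add edi, 4 → edi=208+4=212
sub eax, 1 → eax=4-1=3
cmp eax, 1  (cmp 3,1)
jg again: taken
add ebx, ecx → ebx=8+30=38
mov ecx, [edi] → ecx=M[212]=-3
and ebx, ecx → ebx=38&(-3)=36
add edi, 4 → edi=212+4=216
sub eax, 1 → eax=3-1=2
cmp eax, 1  (cmp 2,1)
jg again: taken
add ebx, ecx → ebx=36+(-3)=33
mov ecx, [edi] → ecx=M[216]=19
and ebx, ecx → ebx=33&19=1
add edi, 4 → edi=216+4=220
sub eax, 1 → eax=2-1=1
cmp eax, 1  (cmp 1,1)
jg again: not taken
mov [212], ecx → M[212]=19
halt.
Total executed instructions: 41.

41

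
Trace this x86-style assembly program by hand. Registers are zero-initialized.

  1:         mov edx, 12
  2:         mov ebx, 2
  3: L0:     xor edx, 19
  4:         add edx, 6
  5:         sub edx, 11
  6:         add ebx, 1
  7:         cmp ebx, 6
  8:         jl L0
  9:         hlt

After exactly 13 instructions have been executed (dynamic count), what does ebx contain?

edx=12
ebx=2
edx=12^19=31
edx=31+6=37
edx=37-11=26
ebx=2+1=3
cmp ebx, 6  (cmp 3,6)
jl L0: taken
edx=26^19=9
edx=9+6=15
edx=15-11=4
ebx=3+1=4
cmp ebx, 6  (cmp 4,6)
After step 13: ebx = 4.

4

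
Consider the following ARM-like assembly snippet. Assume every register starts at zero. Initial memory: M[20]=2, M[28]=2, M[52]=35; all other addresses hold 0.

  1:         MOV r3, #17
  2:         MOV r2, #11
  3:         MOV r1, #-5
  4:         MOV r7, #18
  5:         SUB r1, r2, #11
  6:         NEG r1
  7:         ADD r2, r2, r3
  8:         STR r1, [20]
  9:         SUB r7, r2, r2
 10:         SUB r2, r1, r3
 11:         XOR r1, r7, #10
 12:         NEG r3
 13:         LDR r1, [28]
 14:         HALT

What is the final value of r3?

-17

MOV r3, #17 → r3=17
MOV r2, #11 → r2=11
MOV r1, #-5 → r1=-5
MOV r7, #18 → r7=18
SUB r1, r2, #11 → r1=11-11=0
NEG r1 → r1=-(0)=0
ADD r2, r2, r3 → r2=11+17=28
STR r1, [20] → M[20]=0
SUB r7, r2, r2 → r7=28-28=0
SUB r2, r1, r3 → r2=0-17=-17
XOR r1, r7, #10 → r1=0^10=10
NEG r3 → r3=-(17)=-17
LDR r1, [28] → r1=M[28]=2
halt.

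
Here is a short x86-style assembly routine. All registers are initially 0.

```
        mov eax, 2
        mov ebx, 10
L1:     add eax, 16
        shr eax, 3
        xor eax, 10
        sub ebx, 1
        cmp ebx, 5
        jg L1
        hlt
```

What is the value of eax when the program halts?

9

eax=2
ebx=10
eax=2+16=18
eax=18>>3=2
eax=2^10=8
ebx=10-1=9
cmp ebx, 5  (cmp 9,5)
jg L1: taken
eax=8+16=24
eax=24>>3=3
eax=3^10=9
ebx=9-1=8
cmp ebx, 5  (cmp 8,5)
jg L1: taken
eax=9+16=25
eax=25>>3=3
eax=3^10=9
ebx=8-1=7
cmp ebx, 5  (cmp 7,5)
jg L1: taken
eax=9+16=25
eax=25>>3=3
eax=3^10=9
ebx=7-1=6
cmp ebx, 5  (cmp 6,5)
jg L1: taken
eax=9+16=25
eax=25>>3=3
eax=3^10=9
ebx=6-1=5
cmp ebx, 5  (cmp 5,5)
jg L1: not taken
halt.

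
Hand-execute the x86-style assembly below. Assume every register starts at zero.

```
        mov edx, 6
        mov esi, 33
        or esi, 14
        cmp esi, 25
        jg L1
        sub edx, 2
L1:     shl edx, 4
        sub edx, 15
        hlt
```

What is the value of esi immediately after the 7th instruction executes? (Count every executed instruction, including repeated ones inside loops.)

mov edx, 6 → edx=6
mov esi, 33 → esi=33
or esi, 14 → esi=33|14=47
cmp esi, 25  (cmp 47,25)
jg L1: taken
shl edx, 4 → edx=6<<4=96
sub edx, 15 → edx=96-15=81
After step 7: esi = 47.

47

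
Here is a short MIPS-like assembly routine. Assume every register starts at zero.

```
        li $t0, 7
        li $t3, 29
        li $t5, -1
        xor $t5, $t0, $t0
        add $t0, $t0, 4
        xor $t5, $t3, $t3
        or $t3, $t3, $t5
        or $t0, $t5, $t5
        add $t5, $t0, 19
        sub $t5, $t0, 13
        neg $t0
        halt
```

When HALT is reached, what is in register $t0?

0

li $t0, 7 → $t0=7
li $t3, 29 → $t3=29
li $t5, -1 → $t5=-1
xor $t5, $t0, $t0 → $t5=7^7=0
add $t0, $t0, 4 → $t0=7+4=11
xor $t5, $t3, $t3 → $t5=29^29=0
or $t3, $t3, $t5 → $t3=29|0=29
or $t0, $t5, $t5 → $t0=0|0=0
add $t5, $t0, 19 → $t5=0+19=19
sub $t5, $t0, 13 → $t5=0-13=-13
neg $t0 → $t0=-(0)=0
halt.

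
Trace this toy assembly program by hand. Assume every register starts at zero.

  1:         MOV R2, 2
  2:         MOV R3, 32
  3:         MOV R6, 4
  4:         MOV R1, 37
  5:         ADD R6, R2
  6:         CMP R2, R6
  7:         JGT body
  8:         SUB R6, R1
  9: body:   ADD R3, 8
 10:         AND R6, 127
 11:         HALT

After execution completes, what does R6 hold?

97

MOV R2, 2 → R2=2
MOV R3, 32 → R3=32
MOV R6, 4 → R6=4
MOV R1, 37 → R1=37
ADD R6, R2 → R6=4+2=6
CMP R2, R6  (cmp 2,6)
JGT body: not taken
SUB R6, R1 → R6=6-37=-31
ADD R3, 8 → R3=32+8=40
AND R6, 127 → R6=(-31)&127=97
halt.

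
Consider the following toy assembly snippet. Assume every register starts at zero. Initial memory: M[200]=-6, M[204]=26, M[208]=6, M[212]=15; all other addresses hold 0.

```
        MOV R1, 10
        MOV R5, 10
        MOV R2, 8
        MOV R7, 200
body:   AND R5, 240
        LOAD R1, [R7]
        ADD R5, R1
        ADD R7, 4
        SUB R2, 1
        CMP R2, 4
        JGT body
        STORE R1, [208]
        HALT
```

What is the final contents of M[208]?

15

MOV R1, 10 → R1=10
MOV R5, 10 → R5=10
MOV R2, 8 → R2=8
MOV R7, 200 → R7=200
AND R5, 240 → R5=10&240=0
LOAD R1, [R7] → R1=M[200]=-6
ADD R5, R1 → R5=0+(-6)=-6
ADD R7, 4 → R7=200+4=204
SUB R2, 1 → R2=8-1=7
CMP R2, 4  (cmp 7,4)
JGT body: taken
AND R5, 240 → R5=(-6)&240=240
LOAD R1, [R7] → R1=M[204]=26
ADD R5, R1 → R5=240+26=266
ADD R7, 4 → R7=204+4=208
SUB R2, 1 → R2=7-1=6
CMP R2, 4  (cmp 6,4)
JGT body: taken
AND R5, 240 → R5=266&240=0
LOAD R1, [R7] → R1=M[208]=6
ADD R5, R1 → R5=0+6=6
ADD R7, 4 → R7=208+4=212
SUB R2, 1 → R2=6-1=5
CMP R2, 4  (cmp 5,4)
JGT body: taken
AND R5, 240 → R5=6&240=0
LOAD R1, [R7] → R1=M[212]=15
ADD R5, R1 → R5=0+15=15
ADD R7, 4 → R7=212+4=216
SUB R2, 1 → R2=5-1=4
CMP R2, 4  (cmp 4,4)
JGT body: not taken
STORE R1, [208] → M[208]=15
halt.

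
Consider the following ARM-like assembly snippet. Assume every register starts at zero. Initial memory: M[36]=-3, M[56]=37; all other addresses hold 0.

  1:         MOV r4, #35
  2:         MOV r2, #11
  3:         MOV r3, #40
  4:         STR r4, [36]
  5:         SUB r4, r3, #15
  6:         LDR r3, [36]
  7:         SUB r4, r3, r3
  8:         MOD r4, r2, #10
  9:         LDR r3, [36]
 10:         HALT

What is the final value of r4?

1

after MOV r4, #35: r4=35
after MOV r2, #11: r2=11
after MOV r3, #40: r3=40
STR r4, [36] → M[36]=35
after SUB r4, r3, #15: r4=40-15=25
after LDR r3, [36]: r3=M[36]=35
after SUB r4, r3, r3: r4=35-35=0
after MOD r4, r2, #10: r4=11%10=1
after LDR r3, [36]: r3=M[36]=35
halt.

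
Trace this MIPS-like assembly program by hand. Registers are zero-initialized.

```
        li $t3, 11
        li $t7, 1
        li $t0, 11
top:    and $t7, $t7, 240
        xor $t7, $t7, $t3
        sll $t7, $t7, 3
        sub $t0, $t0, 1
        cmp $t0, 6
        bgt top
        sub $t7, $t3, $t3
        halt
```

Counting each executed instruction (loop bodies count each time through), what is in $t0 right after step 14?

9

after li $t3, 11: $t3=11
after li $t7, 1: $t7=1
after li $t0, 11: $t0=11
after and $t7, $t7, 240: $t7=1&240=0
after xor $t7, $t7, $t3: $t7=0^11=11
after sll $t7, $t7, 3: $t7=11<<3=88
after sub $t0, $t0, 1: $t0=11-1=10
cmp $t0, 6  (cmp 10,6)
bgt top: taken
after and $t7, $t7, 240: $t7=88&240=80
after xor $t7, $t7, $t3: $t7=80^11=91
after sll $t7, $t7, 3: $t7=91<<3=728
after sub $t0, $t0, 1: $t0=10-1=9
cmp $t0, 6  (cmp 9,6)
After step 14: $t0 = 9.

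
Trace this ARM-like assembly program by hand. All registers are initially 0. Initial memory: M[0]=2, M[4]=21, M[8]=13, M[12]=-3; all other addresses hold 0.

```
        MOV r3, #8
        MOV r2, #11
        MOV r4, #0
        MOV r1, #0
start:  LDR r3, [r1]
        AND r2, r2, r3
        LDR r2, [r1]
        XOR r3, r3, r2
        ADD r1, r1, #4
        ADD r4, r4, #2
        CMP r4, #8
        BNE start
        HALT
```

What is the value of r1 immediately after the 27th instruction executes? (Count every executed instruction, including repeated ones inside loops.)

12

r3=8
r2=11
r4=0
r1=0
r3=M[0]=2
r2=11&2=2
r2=M[0]=2
r3=2^2=0
r1=0+4=4
r4=0+2=2
CMP r4, #8  (cmp 2,8)
BNE start: taken
r3=M[4]=21
r2=2&21=0
r2=M[4]=21
r3=21^21=0
r1=4+4=8
r4=2+2=4
CMP r4, #8  (cmp 4,8)
BNE start: taken
r3=M[8]=13
r2=21&13=5
r2=M[8]=13
r3=13^13=0
r1=8+4=12
r4=4+2=6
CMP r4, #8  (cmp 6,8)
After step 27: r1 = 12.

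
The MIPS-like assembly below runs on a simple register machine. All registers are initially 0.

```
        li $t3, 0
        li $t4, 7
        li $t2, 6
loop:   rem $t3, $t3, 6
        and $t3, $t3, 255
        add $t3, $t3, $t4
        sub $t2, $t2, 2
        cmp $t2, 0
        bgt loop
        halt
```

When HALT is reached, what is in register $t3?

$t3=0
$t4=7
$t2=6
$t3=0%6=0
$t3=0&255=0
$t3=0+7=7
$t2=6-2=4
cmp $t2, 0  (cmp 4,0)
bgt loop: taken
$t3=7%6=1
$t3=1&255=1
$t3=1+7=8
$t2=4-2=2
cmp $t2, 0  (cmp 2,0)
bgt loop: taken
$t3=8%6=2
$t3=2&255=2
$t3=2+7=9
$t2=2-2=0
cmp $t2, 0  (cmp 0,0)
bgt loop: not taken
halt.

9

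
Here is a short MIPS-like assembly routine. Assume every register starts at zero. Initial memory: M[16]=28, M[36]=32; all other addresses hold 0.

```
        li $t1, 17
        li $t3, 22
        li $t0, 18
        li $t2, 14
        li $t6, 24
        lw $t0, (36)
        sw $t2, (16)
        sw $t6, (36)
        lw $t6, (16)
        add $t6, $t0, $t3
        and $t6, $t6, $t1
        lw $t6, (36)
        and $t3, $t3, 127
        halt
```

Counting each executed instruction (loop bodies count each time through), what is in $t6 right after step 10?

54

$t1=17
$t3=22
$t0=18
$t2=14
$t6=24
$t0=M[36]=32
sw $t2, (16) → M[16]=14
sw $t6, (36) → M[36]=24
$t6=M[16]=14
$t6=32+22=54
After step 10: $t6 = 54.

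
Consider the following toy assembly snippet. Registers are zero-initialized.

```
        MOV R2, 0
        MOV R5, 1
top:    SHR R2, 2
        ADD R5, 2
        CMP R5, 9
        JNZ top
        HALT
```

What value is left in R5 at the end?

9

R2=0
R5=1
R2=0>>2=0
R5=1+2=3
CMP R5, 9  (cmp 3,9)
JNZ top: taken
R2=0>>2=0
R5=3+2=5
CMP R5, 9  (cmp 5,9)
JNZ top: taken
R2=0>>2=0
R5=5+2=7
CMP R5, 9  (cmp 7,9)
JNZ top: taken
R2=0>>2=0
R5=7+2=9
CMP R5, 9  (cmp 9,9)
JNZ top: not taken
halt.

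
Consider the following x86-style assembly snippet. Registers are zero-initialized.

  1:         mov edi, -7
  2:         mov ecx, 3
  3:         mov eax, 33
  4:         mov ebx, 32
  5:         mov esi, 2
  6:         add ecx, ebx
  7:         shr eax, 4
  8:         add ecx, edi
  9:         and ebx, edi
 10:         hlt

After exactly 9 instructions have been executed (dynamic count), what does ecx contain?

mov edi, -7 → edi=-7
mov ecx, 3 → ecx=3
mov eax, 33 → eax=33
mov ebx, 32 → ebx=32
mov esi, 2 → esi=2
add ecx, ebx → ecx=3+32=35
shr eax, 4 → eax=33>>4=2
add ecx, edi → ecx=35+(-7)=28
and ebx, edi → ebx=32&(-7)=32
After step 9: ecx = 28.

28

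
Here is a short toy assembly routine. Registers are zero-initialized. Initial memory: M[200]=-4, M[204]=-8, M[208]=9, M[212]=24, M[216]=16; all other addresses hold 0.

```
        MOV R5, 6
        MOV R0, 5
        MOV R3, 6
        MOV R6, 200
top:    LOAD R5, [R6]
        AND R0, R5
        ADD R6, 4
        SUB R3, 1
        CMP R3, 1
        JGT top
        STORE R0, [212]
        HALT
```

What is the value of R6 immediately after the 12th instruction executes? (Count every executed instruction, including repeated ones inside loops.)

204

MOV R5, 6 → R5=6
MOV R0, 5 → R0=5
MOV R3, 6 → R3=6
MOV R6, 200 → R6=200
LOAD R5, [R6] → R5=M[200]=-4
AND R0, R5 → R0=5&(-4)=4
ADD R6, 4 → R6=200+4=204
SUB R3, 1 → R3=6-1=5
CMP R3, 1  (cmp 5,1)
JGT top: taken
LOAD R5, [R6] → R5=M[204]=-8
AND R0, R5 → R0=4&(-8)=0
After step 12: R6 = 204.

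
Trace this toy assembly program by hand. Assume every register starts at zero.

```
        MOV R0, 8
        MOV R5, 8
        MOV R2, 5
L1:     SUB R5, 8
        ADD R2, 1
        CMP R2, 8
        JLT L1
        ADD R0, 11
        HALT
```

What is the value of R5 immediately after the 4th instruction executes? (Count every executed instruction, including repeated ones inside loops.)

0

R0=8
R5=8
R2=5
R5=8-8=0
After step 4: R5 = 0.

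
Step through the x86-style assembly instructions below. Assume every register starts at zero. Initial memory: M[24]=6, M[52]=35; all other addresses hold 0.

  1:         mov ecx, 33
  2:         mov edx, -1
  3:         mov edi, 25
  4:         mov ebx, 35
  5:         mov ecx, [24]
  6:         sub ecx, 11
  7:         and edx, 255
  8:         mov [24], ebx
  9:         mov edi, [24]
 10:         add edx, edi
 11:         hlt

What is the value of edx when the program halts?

290

mov ecx, 33 → ecx=33
mov edx, -1 → edx=-1
mov edi, 25 → edi=25
mov ebx, 35 → ebx=35
mov ecx, [24] → ecx=M[24]=6
sub ecx, 11 → ecx=6-11=-5
and edx, 255 → edx=(-1)&255=255
mov [24], ebx → M[24]=35
mov edi, [24] → edi=M[24]=35
add edx, edi → edx=255+35=290
halt.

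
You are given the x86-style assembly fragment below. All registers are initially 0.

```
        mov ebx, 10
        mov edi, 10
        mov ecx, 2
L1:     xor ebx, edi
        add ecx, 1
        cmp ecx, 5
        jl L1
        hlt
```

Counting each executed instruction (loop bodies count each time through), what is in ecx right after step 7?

mov ebx, 10 → ebx=10
mov edi, 10 → edi=10
mov ecx, 2 → ecx=2
xor ebx, edi → ebx=10^10=0
add ecx, 1 → ecx=2+1=3
cmp ecx, 5  (cmp 3,5)
jl L1: taken
After step 7: ecx = 3.

3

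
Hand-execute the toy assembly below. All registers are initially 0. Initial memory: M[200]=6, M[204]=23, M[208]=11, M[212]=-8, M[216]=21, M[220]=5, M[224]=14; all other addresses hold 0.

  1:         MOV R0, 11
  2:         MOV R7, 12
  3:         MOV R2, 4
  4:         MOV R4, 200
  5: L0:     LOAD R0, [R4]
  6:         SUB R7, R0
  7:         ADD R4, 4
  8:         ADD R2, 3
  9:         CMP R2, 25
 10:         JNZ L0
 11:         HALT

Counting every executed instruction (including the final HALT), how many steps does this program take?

47

R0=11
R7=12
R2=4
R4=200
R0=M[200]=6
R7=12-6=6
R4=200+4=204
R2=4+3=7
CMP R2, 25  (cmp 7,25)
JNZ L0: taken
R0=M[204]=23
R7=6-23=-17
R4=204+4=208
R2=7+3=10
CMP R2, 25  (cmp 10,25)
JNZ L0: taken
R0=M[208]=11
R7=(-17)-11=-28
R4=208+4=212
R2=10+3=13
CMP R2, 25  (cmp 13,25)
JNZ L0: taken
R0=M[212]=-8
R7=(-28)-(-8)=-20
R4=212+4=216
R2=13+3=16
CMP R2, 25  (cmp 16,25)
JNZ L0: taken
R0=M[216]=21
R7=(-20)-21=-41
R4=216+4=220
R2=16+3=19
CMP R2, 25  (cmp 19,25)
JNZ L0: taken
R0=M[220]=5
R7=(-41)-5=-46
R4=220+4=224
R2=19+3=22
CMP R2, 25  (cmp 22,25)
JNZ L0: taken
R0=M[224]=14
R7=(-46)-14=-60
R4=224+4=228
R2=22+3=25
CMP R2, 25  (cmp 25,25)
JNZ L0: not taken
halt.
Total executed instructions: 47.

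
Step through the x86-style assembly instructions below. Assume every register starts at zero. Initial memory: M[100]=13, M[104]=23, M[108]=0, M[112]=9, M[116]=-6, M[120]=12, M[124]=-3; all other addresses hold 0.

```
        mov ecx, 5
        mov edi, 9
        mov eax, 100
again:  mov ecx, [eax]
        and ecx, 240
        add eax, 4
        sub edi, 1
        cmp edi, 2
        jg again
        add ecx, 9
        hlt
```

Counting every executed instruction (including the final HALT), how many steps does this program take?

47

after mov ecx, 5: ecx=5
after mov edi, 9: edi=9
after mov eax, 100: eax=100
after mov ecx, [eax]: ecx=M[100]=13
after and ecx, 240: ecx=13&240=0
after add eax, 4: eax=100+4=104
after sub edi, 1: edi=9-1=8
cmp edi, 2  (cmp 8,2)
jg again: taken
after mov ecx, [eax]: ecx=M[104]=23
after and ecx, 240: ecx=23&240=16
after add eax, 4: eax=104+4=108
after sub edi, 1: edi=8-1=7
cmp edi, 2  (cmp 7,2)
jg again: taken
after mov ecx, [eax]: ecx=M[108]=0
after and ecx, 240: ecx=0&240=0
after add eax, 4: eax=108+4=112
after sub edi, 1: edi=7-1=6
cmp edi, 2  (cmp 6,2)
jg again: taken
after mov ecx, [eax]: ecx=M[112]=9
after and ecx, 240: ecx=9&240=0
after add eax, 4: eax=112+4=116
after sub edi, 1: edi=6-1=5
cmp edi, 2  (cmp 5,2)
jg again: taken
after mov ecx, [eax]: ecx=M[116]=-6
after and ecx, 240: ecx=(-6)&240=240
after add eax, 4: eax=116+4=120
after sub edi, 1: edi=5-1=4
cmp edi, 2  (cmp 4,2)
jg again: taken
after mov ecx, [eax]: ecx=M[120]=12
after and ecx, 240: ecx=12&240=0
after add eax, 4: eax=120+4=124
after sub edi, 1: edi=4-1=3
cmp edi, 2  (cmp 3,2)
jg again: taken
after mov ecx, [eax]: ecx=M[124]=-3
after and ecx, 240: ecx=(-3)&240=240
after add eax, 4: eax=124+4=128
after sub edi, 1: edi=3-1=2
cmp edi, 2  (cmp 2,2)
jg again: not taken
after add ecx, 9: ecx=240+9=249
halt.
Total executed instructions: 47.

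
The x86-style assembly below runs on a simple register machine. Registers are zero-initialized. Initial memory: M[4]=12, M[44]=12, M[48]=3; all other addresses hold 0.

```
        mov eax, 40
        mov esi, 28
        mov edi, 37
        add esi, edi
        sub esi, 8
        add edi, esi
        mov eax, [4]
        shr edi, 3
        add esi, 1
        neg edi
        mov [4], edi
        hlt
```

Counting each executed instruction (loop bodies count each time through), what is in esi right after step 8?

mov eax, 40 → eax=40
mov esi, 28 → esi=28
mov edi, 37 → edi=37
add esi, edi → esi=28+37=65
sub esi, 8 → esi=65-8=57
add edi, esi → edi=37+57=94
mov eax, [4] → eax=M[4]=12
shr edi, 3 → edi=94>>3=11
After step 8: esi = 57.

57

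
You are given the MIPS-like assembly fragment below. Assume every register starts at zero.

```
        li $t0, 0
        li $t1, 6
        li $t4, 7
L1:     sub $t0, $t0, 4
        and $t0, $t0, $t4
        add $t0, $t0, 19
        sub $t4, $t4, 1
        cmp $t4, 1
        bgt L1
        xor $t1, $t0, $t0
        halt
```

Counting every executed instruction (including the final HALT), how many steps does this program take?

41

li $t0, 0 → $t0=0
li $t1, 6 → $t1=6
li $t4, 7 → $t4=7
sub $t0, $t0, 4 → $t0=0-4=-4
and $t0, $t0, $t4 → $t0=(-4)&7=4
add $t0, $t0, 19 → $t0=4+19=23
sub $t4, $t4, 1 → $t4=7-1=6
cmp $t4, 1  (cmp 6,1)
bgt L1: taken
sub $t0, $t0, 4 → $t0=23-4=19
and $t0, $t0, $t4 → $t0=19&6=2
add $t0, $t0, 19 → $t0=2+19=21
sub $t4, $t4, 1 → $t4=6-1=5
cmp $t4, 1  (cmp 5,1)
bgt L1: taken
sub $t0, $t0, 4 → $t0=21-4=17
and $t0, $t0, $t4 → $t0=17&5=1
add $t0, $t0, 19 → $t0=1+19=20
sub $t4, $t4, 1 → $t4=5-1=4
cmp $t4, 1  (cmp 4,1)
bgt L1: taken
sub $t0, $t0, 4 → $t0=20-4=16
and $t0, $t0, $t4 → $t0=16&4=0
add $t0, $t0, 19 → $t0=0+19=19
sub $t4, $t4, 1 → $t4=4-1=3
cmp $t4, 1  (cmp 3,1)
bgt L1: taken
sub $t0, $t0, 4 → $t0=19-4=15
and $t0, $t0, $t4 → $t0=15&3=3
add $t0, $t0, 19 → $t0=3+19=22
sub $t4, $t4, 1 → $t4=3-1=2
cmp $t4, 1  (cmp 2,1)
bgt L1: taken
sub $t0, $t0, 4 → $t0=22-4=18
and $t0, $t0, $t4 → $t0=18&2=2
add $t0, $t0, 19 → $t0=2+19=21
sub $t4, $t4, 1 → $t4=2-1=1
cmp $t4, 1  (cmp 1,1)
bgt L1: not taken
xor $t1, $t0, $t0 → $t1=21^21=0
halt.
Total executed instructions: 41.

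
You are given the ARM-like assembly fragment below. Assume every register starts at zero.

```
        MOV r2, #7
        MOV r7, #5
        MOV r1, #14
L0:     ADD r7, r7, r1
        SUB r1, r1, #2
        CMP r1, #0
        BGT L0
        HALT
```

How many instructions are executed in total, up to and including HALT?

32

after MOV r2, #7: r2=7
after MOV r7, #5: r7=5
after MOV r1, #14: r1=14
after ADD r7, r7, r1: r7=5+14=19
after SUB r1, r1, #2: r1=14-2=12
CMP r1, #0  (cmp 12,0)
BGT L0: taken
after ADD r7, r7, r1: r7=19+12=31
after SUB r1, r1, #2: r1=12-2=10
CMP r1, #0  (cmp 10,0)
BGT L0: taken
after ADD r7, r7, r1: r7=31+10=41
after SUB r1, r1, #2: r1=10-2=8
CMP r1, #0  (cmp 8,0)
BGT L0: taken
after ADD r7, r7, r1: r7=41+8=49
after SUB r1, r1, #2: r1=8-2=6
CMP r1, #0  (cmp 6,0)
BGT L0: taken
after ADD r7, r7, r1: r7=49+6=55
after SUB r1, r1, #2: r1=6-2=4
CMP r1, #0  (cmp 4,0)
BGT L0: taken
after ADD r7, r7, r1: r7=55+4=59
after SUB r1, r1, #2: r1=4-2=2
CMP r1, #0  (cmp 2,0)
BGT L0: taken
after ADD r7, r7, r1: r7=59+2=61
after SUB r1, r1, #2: r1=2-2=0
CMP r1, #0  (cmp 0,0)
BGT L0: not taken
halt.
Total executed instructions: 32.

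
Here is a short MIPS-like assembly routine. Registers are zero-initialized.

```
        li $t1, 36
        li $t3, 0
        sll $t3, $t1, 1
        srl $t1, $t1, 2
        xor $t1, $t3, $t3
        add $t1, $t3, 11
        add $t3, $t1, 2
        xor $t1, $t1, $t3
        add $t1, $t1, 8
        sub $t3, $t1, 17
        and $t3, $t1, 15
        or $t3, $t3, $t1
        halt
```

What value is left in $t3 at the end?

after li $t1, 36: $t1=36
after li $t3, 0: $t3=0
after sll $t3, $t1, 1: $t3=36<<1=72
after srl $t1, $t1, 2: $t1=36>>2=9
after xor $t1, $t3, $t3: $t1=72^72=0
after add $t1, $t3, 11: $t1=72+11=83
after add $t3, $t1, 2: $t3=83+2=85
after xor $t1, $t1, $t3: $t1=83^85=6
after add $t1, $t1, 8: $t1=6+8=14
after sub $t3, $t1, 17: $t3=14-17=-3
after and $t3, $t1, 15: $t3=14&15=14
after or $t3, $t3, $t1: $t3=14|14=14
halt.

14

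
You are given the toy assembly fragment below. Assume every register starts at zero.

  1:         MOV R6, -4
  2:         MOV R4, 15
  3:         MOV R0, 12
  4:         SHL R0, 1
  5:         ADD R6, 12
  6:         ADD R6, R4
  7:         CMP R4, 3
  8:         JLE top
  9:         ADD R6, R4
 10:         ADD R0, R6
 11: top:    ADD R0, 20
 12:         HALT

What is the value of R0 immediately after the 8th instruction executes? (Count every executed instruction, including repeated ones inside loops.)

MOV R6, -4 → R6=-4
MOV R4, 15 → R4=15
MOV R0, 12 → R0=12
SHL R0, 1 → R0=12<<1=24
ADD R6, 12 → R6=(-4)+12=8
ADD R6, R4 → R6=8+15=23
CMP R4, 3  (cmp 15,3)
JLE top: not taken
After step 8: R0 = 24.

24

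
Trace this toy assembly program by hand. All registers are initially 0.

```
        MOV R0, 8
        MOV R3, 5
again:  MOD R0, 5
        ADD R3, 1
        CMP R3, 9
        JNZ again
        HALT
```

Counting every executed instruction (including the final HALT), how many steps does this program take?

after MOV R0, 8: R0=8
after MOV R3, 5: R3=5
after MOD R0, 5: R0=8%5=3
after ADD R3, 1: R3=5+1=6
CMP R3, 9  (cmp 6,9)
JNZ again: taken
after MOD R0, 5: R0=3%5=3
after ADD R3, 1: R3=6+1=7
CMP R3, 9  (cmp 7,9)
JNZ again: taken
after MOD R0, 5: R0=3%5=3
after ADD R3, 1: R3=7+1=8
CMP R3, 9  (cmp 8,9)
JNZ again: taken
after MOD R0, 5: R0=3%5=3
after ADD R3, 1: R3=8+1=9
CMP R3, 9  (cmp 9,9)
JNZ again: not taken
halt.
Total executed instructions: 19.

19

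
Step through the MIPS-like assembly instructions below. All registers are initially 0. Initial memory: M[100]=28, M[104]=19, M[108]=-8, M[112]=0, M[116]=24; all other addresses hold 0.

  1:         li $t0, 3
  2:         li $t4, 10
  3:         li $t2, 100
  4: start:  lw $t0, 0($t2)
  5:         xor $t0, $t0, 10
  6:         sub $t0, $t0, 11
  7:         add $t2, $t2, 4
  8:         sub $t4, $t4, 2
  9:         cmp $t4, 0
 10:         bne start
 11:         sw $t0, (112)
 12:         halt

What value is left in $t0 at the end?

after li $t0, 3: $t0=3
after li $t4, 10: $t4=10
after li $t2, 100: $t2=100
after lw $t0, 0($t2): $t0=M[100]=28
after xor $t0, $t0, 10: $t0=28^10=22
after sub $t0, $t0, 11: $t0=22-11=11
after add $t2, $t2, 4: $t2=100+4=104
after sub $t4, $t4, 2: $t4=10-2=8
cmp $t4, 0  (cmp 8,0)
bne start: taken
after lw $t0, 0($t2): $t0=M[104]=19
after xor $t0, $t0, 10: $t0=19^10=25
after sub $t0, $t0, 11: $t0=25-11=14
after add $t2, $t2, 4: $t2=104+4=108
after sub $t4, $t4, 2: $t4=8-2=6
cmp $t4, 0  (cmp 6,0)
bne start: taken
after lw $t0, 0($t2): $t0=M[108]=-8
after xor $t0, $t0, 10: $t0=(-8)^10=-14
after sub $t0, $t0, 11: $t0=(-14)-11=-25
after add $t2, $t2, 4: $t2=108+4=112
after sub $t4, $t4, 2: $t4=6-2=4
cmp $t4, 0  (cmp 4,0)
bne start: taken
after lw $t0, 0($t2): $t0=M[112]=0
after xor $t0, $t0, 10: $t0=0^10=10
after sub $t0, $t0, 11: $t0=10-11=-1
after add $t2, $t2, 4: $t2=112+4=116
after sub $t4, $t4, 2: $t4=4-2=2
cmp $t4, 0  (cmp 2,0)
bne start: taken
after lw $t0, 0($t2): $t0=M[116]=24
after xor $t0, $t0, 10: $t0=24^10=18
after sub $t0, $t0, 11: $t0=18-11=7
after add $t2, $t2, 4: $t2=116+4=120
after sub $t4, $t4, 2: $t4=2-2=0
cmp $t4, 0  (cmp 0,0)
bne start: not taken
sw $t0, (112) → M[112]=7
halt.

7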